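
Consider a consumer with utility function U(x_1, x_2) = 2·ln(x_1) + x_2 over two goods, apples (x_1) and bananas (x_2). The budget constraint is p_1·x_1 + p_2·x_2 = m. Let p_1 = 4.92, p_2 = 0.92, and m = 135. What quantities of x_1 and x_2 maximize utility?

x_1* = 0.374, x_2* = 144.7391

MU_x_1 = 2/x_1, MU_x_2 = 1. Tangency: 2/x_1 = p_1/p_2.
So x_1*(p_1,p_2) = 2·p_2/p_1, independent of income; and x_2* = (m − 2·p_2)/p_2.
At the given prices: x_1* = 2·0.92/4.92 = 0.374, and x_2* = 144.7391.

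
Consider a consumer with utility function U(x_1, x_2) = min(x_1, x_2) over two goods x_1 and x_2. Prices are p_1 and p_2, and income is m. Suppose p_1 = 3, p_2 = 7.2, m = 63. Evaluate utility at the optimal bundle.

Leontief preferences: the optimum is at the kink where x_1/1 = x_2/1, i.e. x_2 = x_1.
Budget: p_1·x_1 + p_2·x_1 = m, so (p_1 + p_2)·x_1 = m.
Demand: x_1*(p_1,p_2,m) = m/(p_1 + p_2), x_2* = m/(p_1 + p_2).
Here 3 + 7.2 = 10.2, giving x_1* = 6.1765 and x_2* = 6.1765.
Utility at the optimum: U(6.1765, 6.1765) = 6.1765.

V = 6.1765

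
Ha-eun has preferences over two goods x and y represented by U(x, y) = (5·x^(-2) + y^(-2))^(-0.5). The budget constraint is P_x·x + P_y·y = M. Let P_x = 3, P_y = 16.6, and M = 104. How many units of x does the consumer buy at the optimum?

Substitute y = (y/x)·x into the budget: x* = M/(P_x + P_y·(y/x)).
Numerically y/x = 0.330634, so x* = 104/(3 + 16.6·0.330634) = 12.2518.

x* = 12.2518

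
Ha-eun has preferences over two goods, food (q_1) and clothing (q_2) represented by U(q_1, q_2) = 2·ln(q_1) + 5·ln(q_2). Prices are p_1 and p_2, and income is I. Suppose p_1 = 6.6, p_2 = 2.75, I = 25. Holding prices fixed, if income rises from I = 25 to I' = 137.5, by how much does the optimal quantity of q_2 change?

Δq_2* = 29.2208

MU_q_1/MU_q_2 = (2·q_2)/(5·q_1); tangency sets this equal to p_1/p_2.
So 2·p_2·q_2 = 5·p_1·q_1; combined with the budget, a share 2/7 of income goes to q_1.
Demand: q_1*(p_1,p_2,I) = 2/7·I/p_1 and q_2* = 5/7·I/p_2.
At p_1=6.6, p_2=2.75, I=25: q_2* = 5/7·25/2.75 = 6.4935.
At I' = 137.5: q_2* = 35.7143. Change: 35.7143 − 6.4935 = 29.2208.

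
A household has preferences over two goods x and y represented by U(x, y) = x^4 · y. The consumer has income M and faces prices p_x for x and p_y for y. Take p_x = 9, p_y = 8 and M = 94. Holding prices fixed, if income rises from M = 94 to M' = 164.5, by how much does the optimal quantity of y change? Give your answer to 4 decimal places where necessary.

The MRS is 4·y/x. Set MRS = p_x/p_y.
So 4·p_y·y = p_x·x; combined with the budget, a share 0.8 of income goes to x.
Demand: x*(p_x,p_y,M) = 0.8·M/p_x and y* = 0.2·M/p_y.
At p_x=9, p_y=8, M=94: y* = 0.2·94/8 = 2.35.
At M' = 164.5: y* = 4.1125. Change: 4.1125 − 2.35 = 1.7625.

Δy* = 1.7625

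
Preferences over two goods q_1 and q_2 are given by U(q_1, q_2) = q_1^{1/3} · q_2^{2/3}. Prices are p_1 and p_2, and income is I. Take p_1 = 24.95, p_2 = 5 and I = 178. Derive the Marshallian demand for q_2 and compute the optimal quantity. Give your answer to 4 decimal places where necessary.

q_2* = 23.7333

MU_q_1/MU_q_2 = (1/3·q_2)/(2/3·q_1); tangency sets this equal to p_1/p_2.
So 1/3·p_2·q_2 = 2/3·p_1·q_1; combined with the budget, a share 1/3 of income goes to q_1.
Demand: q_1*(p_1,p_2,I) = 1/3·I/p_1 and q_2* = 2/3·I/p_2.
At p_1=24.95, p_2=5, I=178: q_2* = 2/3·178/5 = 23.7333.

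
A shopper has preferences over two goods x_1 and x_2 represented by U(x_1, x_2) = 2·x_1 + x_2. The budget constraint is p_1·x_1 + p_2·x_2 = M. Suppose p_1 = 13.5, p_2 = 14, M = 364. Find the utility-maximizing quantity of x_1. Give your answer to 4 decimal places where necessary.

x_1* = 26.963

Linear utility — the consumer picks whichever good has higher MU/price: 2/13.5 = 0.1481 vs 1/14 = 0.0714.
x_1 gives more utility per dollar, so spend all income on x_1: x_1* = M/p_1, x_2* = 0.
Numerically: x_1* = 26.963, x_2* = 0.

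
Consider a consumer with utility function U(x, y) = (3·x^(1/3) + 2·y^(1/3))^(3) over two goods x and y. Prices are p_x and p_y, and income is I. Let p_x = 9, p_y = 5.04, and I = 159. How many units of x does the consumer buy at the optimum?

x* = 10.2274

MU_x ∝ 3·x^(-2/3), MU_y ∝ 2·y^(-2/3), so MRS = (3/2)·(y/x)^(2/3) = p_x/p_y.
Solve for the ratio: y/x = [(2/3)·p_x/p_y]^(1.5).
With the ratio pinned down, the budget gives x* = I/(p_x + p_y·(y/x)) and y* = (y/x)·x*.
Numerically y/x = 1.298916, so x* = 159/(9 + 5.04·1.298916) = 10.2274.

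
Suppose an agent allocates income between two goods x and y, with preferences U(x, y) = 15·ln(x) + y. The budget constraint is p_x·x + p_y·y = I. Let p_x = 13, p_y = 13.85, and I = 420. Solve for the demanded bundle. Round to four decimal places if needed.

x* = 15.9808, y* = 15.3249

Set MRS = p_x/p_y: (15/x)/1 = p_x/p_y.
So x*(p_x,p_y) = 15·p_y/p_x, independent of income; and y* = (I − 15·p_y)/p_y.
At the given prices: x* = 15·13.85/13 = 15.9808, and y* = 15.3249.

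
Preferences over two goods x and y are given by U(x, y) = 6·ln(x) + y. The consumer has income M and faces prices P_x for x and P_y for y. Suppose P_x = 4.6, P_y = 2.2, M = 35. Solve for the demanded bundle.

So x*(P_x,P_y) = 6·P_y/P_x, independent of income; and y* = (M − 6·P_y)/P_y.
At the given prices: x* = 6·2.2/4.6 = 2.8696, and y* = 9.9091.

x* = 2.8696, y* = 9.9091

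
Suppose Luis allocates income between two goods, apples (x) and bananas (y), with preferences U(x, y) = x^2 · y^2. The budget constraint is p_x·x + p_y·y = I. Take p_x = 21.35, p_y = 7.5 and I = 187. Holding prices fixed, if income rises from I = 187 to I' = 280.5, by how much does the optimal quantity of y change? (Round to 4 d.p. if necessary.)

Δy* = 6.2333

The MRS is y/x. Set MRS = p_x/p_y.
Rearranging, p_y·y = p_x·x. Substituting into the budget gives p_x·x·(1 + 1) = I.
Demand: x*(p_x,p_y,I) = 0.5·I/p_x and y* = 0.5·I/p_y.
At p_x=21.35, p_y=7.5, I=187: y* = 0.5·187/7.5 = 12.4667.
At I' = 280.5: y* = 18.7. Change: 18.7 − 12.4667 = 6.2333.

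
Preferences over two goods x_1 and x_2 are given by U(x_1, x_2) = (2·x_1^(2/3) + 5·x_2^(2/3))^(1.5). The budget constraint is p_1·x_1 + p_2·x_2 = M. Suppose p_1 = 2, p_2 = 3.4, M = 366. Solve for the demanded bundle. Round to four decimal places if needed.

x_1* = 28.5644, x_2* = 90.8445

With the ratio pinned down, the budget gives x_1* = M/(p_1 + p_2·(x_2/x_1)) and x_2* = (x_2/x_1)·x_1*.
Numerically x_2/x_1 = 3.180338, so x_1* = 366/(2 + 3.4·3.180338) = 28.5644 and x_2* = 3.180338·28.5644 = 90.8445.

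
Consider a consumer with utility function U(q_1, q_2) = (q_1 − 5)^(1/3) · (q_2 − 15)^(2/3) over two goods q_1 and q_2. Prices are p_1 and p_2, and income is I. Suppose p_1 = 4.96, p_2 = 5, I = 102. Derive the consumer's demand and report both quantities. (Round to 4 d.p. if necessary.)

q_1* = 5.1478, q_2* = 15.2933

Let q_1' = q_1−5, q_2' = q_2−15. MRS = (1/2)·q_2'/q_1' = p_1/p_2.
After buying the subsistence bundle (5, 15), a share 1/3 of the remaining income goes to q_1: q_1* = 5 + 1/3·(I − 5p_1 − 15p_2)/p_1.
Discretionary income = 102 − 5·4.96 − 15·5 = 2.2; q_1* = 5 + 1/3·2.2/4.96 = 5.1478; q_2* = 15 + 2/3·2.2/5 = 15.2933.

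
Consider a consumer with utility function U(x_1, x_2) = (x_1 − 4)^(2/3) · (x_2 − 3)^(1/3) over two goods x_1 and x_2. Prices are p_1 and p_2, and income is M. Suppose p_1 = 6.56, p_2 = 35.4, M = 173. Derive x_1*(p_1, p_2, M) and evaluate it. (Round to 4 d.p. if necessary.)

x_1* = 8.122

Substituting into the budget: x_1* = 4 + 2/3·(M − 4·p_1 − 3·p_2)/p_1, and x_2* = 3 + 1/3·(…)/p_2.
Discretionary income = 173 − 4·6.56 − 3·35.4 = 40.56; x_1* = 4 + 2/3·40.56/6.56 = 8.122.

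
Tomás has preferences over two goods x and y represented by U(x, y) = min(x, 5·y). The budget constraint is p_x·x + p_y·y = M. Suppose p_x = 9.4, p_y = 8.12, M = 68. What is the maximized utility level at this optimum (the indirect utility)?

Leontief preferences: the optimum is at the kink where x/5 = y/1, i.e. y = (1/5)·x.
Budget: p_x·x + p_y·(1/5)·x = M, so (5·p_x + p_y)·x = 5·M.
Demand: x*(p_x,p_y,M) = 5·M/(5·p_x + p_y), y* = M/(5·p_x + p_y).
Here 5·9.4 + 8.12 = 55.12, giving x* = 6.1684 and y* = 1.2337.
Utility at the optimum: U(6.1684, 1.2337) = 6.1684.

V = 6.1684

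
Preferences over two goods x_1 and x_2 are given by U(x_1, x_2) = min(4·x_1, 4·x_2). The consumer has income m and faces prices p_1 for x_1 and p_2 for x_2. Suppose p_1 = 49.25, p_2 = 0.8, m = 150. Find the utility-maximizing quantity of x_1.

x_1* = 2.997

Leontief preferences: the optimum is at the kink where x_1/4 = x_2/4, i.e. x_2 = x_1.
Budget: p_1·x_1 + p_2·x_1 = m, so (4·p_1 + 4·p_2)·x_1 = 4·m.
Demand: x_1*(p_1,p_2,m) = 4·m/(4·p_1 + 4·p_2), x_2* = 4·m/(4·p_1 + 4·p_2).
Here 4·49.25 + 4·0.8 = 200.2, giving x_1* = 2.997.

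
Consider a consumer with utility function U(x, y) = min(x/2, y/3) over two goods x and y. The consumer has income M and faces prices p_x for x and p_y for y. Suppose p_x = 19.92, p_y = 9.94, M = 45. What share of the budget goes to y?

With perfect complements, no substitution: consume in ratio x:y = 2:3.
Budget: p_x·x + p_y·(3/2)·x = M, so (2·p_x + 3·p_y)·x = 2·M.
Demand: x*(p_x,p_y,M) = 2·M/(2·p_x + 3·p_y), y* = 3·M/(2·p_x + 3·p_y).
Here 2·19.92 + 3·9.94 = 69.66, giving x* = 1.292 and y* = 1.938.
Expenditure on y: 9.94·1.938 = 19.2636; share = 0.4281.

share on y = 0.4281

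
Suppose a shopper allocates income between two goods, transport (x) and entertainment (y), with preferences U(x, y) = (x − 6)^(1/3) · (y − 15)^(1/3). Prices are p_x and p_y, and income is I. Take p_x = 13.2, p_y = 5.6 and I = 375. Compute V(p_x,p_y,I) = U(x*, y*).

This is Cobb-Douglas in (x−6, y−15): tangency gives 1/3·p_y·(y−15) = 1/3·p_x·(x−6).
After buying the subsistence bundle (6, 15), a share 0.5 of the remaining income goes to x: x* = 6 + 0.5·(I − 6p_x − 15p_y)/p_x.
Discretionary income = 375 − 6·13.2 − 15·5.6 = 211.8; x* = 6 + 0.5·211.8/13.2 = 14.0227; y* = 15 + 0.5·211.8/5.6 = 33.9107.
Utility at the optimum: U(14.0227, 33.9107) = 5.3335.

V = 5.3335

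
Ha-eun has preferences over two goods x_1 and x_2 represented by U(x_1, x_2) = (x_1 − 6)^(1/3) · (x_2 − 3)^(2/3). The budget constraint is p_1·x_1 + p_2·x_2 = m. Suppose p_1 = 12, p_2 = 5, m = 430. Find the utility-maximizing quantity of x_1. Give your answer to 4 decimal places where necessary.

Let x_1' = x_1−6, x_2' = x_2−3. MRS = (1/2)·x_2'/x_1' = p_1/p_2.
Substituting into the budget: x_1* = 6 + 1/3·(m − 6·p_1 − 3·p_2)/p_1, and x_2* = 3 + 2/3·(…)/p_2.
Discretionary income = 430 − 6·12 − 3·5 = 343; x_1* = 6 + 1/3·343/12 = 15.5278.

x_1* = 15.5278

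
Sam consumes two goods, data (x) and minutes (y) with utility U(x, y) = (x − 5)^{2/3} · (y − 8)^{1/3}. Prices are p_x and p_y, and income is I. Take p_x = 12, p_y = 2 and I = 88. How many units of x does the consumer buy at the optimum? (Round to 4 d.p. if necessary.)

x* = 5.6667

Let x' = x−5, y' = y−8. MRS = 2·y'/x' = p_x/p_y.
After buying the subsistence bundle (5, 8), a share 2/3 of the remaining income goes to x: x* = 5 + 2/3·(I − 5p_x − 8p_y)/p_x.
Discretionary income = 88 − 5·12 − 8·2 = 12; x* = 5 + 2/3·12/12 = 5.6667.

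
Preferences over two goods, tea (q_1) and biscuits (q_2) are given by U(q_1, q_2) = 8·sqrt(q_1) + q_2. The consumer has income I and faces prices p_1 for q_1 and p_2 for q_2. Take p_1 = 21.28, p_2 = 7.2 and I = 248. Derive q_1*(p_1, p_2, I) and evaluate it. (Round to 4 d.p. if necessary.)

Set MRS = p_1/p_2: 4·q_1^(−1/2) = p_1/p_2.
Solve: √q_1 = 4·p_2/p_1, so q_1*(p_1,p_2) = (4·p_2/p_1)², and q_2* = (I − p_1·q_1*)/p_2.
Plugging in: q_1* = (4·7.2/21.28)² = 1.8316.

q_1* = 1.8316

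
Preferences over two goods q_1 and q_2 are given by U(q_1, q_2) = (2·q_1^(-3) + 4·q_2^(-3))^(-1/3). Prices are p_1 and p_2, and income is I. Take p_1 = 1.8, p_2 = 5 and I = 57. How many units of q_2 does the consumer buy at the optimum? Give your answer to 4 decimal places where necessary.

q_2* = 8.1966

MU_q_1 ∝ 2·q_1^(-4), MU_q_2 ∝ 4·q_2^(-4), so MRS = (1/2)·(q_2/q_1)^(4) = p_1/p_2.
Hence q_2/q_1 = (2·p_1/p_2)^(1/(4)), i.e. raised to the 0.25 power.
Substitute q_2 = (q_2/q_1)·q_1 into the budget: q_1* = I/(p_1 + p_2·(q_2/q_1)).
Numerically q_2/q_1 = 0.921156, so q_1* = 57/(1.8 + 5·0.921156) = 8.8982 and q_2* = 0.921156·8.8982 = 8.1966.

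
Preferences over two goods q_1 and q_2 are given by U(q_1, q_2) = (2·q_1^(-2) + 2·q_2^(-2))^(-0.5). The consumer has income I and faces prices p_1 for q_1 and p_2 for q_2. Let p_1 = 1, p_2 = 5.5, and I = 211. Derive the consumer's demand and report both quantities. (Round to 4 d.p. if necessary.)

q_1* = 51.2654, q_2* = 29.0427

Substitute q_2 = (q_2/q_1)·q_1 into the budget: q_1* = I/(p_1 + p_2·(q_2/q_1)).
Numerically q_2/q_1 = 0.566516, so q_1* = 211/(1 + 5.5·0.566516) = 51.2654 and q_2* = 0.566516·51.2654 = 29.0427.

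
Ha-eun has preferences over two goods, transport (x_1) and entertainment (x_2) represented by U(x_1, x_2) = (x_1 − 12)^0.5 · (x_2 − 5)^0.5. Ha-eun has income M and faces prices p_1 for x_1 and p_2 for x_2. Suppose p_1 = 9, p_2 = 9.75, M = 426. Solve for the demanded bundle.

This is Cobb-Douglas in (x_1−12, x_2−5): tangency gives 0.5·p_2·(x_2−5) = 0.5·p_1·(x_1−12).
Substituting into the budget: x_1* = 12 + 0.5·(M − 12·p_1 − 5·p_2)/p_1, and x_2* = 5 + 0.5·(…)/p_2.
Discretionary income = 426 − 12·9 − 5·9.75 = 269.25; x_1* = 12 + 0.5·269.25/9 = 26.9583; x_2* = 5 + 0.5·269.25/9.75 = 18.8077.

x_1* = 26.9583, x_2* = 18.8077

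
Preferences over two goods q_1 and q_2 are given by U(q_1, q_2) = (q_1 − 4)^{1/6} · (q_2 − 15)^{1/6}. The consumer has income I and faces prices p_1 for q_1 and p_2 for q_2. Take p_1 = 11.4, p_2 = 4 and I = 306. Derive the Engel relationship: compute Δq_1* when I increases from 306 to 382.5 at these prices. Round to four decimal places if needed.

Substituting into the budget: q_1* = 4 + 0.5·(I − 4·p_1 − 15·p_2)/p_1, and q_2* = 15 + 0.5·(…)/p_2.
Discretionary income = 306 − 4·11.4 − 15·4 = 200.4; q_1* = 4 + 0.5·200.4/11.4 = 12.7895.
At I' = 382.5: q_1* = 16.1447. Change: 16.1447 − 12.7895 = 3.3553.

Δq_1* = 3.3553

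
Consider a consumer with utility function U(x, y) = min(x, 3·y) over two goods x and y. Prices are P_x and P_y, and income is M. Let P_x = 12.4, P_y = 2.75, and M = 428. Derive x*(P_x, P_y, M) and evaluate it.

Leontief preferences: the optimum is at the kink where x/3 = y/1, i.e. y = (1/3)·x.
Budget: P_x·x + P_y·(1/3)·x = M, so (3·P_x + P_y)·x = 3·M.
Demand: x*(P_x,P_y,M) = 3·M/(3·P_x + P_y), y* = M/(3·P_x + P_y).
Here 3·12.4 + 2.75 = 39.95, giving x* = 32.1402.

x* = 32.1402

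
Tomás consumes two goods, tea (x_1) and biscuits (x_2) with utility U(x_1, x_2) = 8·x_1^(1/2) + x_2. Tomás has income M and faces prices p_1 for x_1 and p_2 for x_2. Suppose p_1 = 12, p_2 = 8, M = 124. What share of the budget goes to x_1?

share on x_1 = 0.6882

Thus x_1* = (4·p_2/p_1)² — independent of M — with the rest of income spent on x_2.
Plugging in: x_1* = (4·8/12)² = 7.1111, x_2* = 4.8333.
Expenditure on x_1: 12·7.1111 = 85.3333; share = 0.6882.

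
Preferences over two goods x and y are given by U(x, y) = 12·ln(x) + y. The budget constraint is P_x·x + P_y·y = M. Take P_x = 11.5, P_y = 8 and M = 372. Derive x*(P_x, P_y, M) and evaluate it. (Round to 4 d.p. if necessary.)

x* = 8.3478

So x*(P_x,P_y) = 12·P_y/P_x, independent of income; and y* = (M − 12·P_y)/P_y.
At the given prices: x* = 12·8/11.5 = 8.3478.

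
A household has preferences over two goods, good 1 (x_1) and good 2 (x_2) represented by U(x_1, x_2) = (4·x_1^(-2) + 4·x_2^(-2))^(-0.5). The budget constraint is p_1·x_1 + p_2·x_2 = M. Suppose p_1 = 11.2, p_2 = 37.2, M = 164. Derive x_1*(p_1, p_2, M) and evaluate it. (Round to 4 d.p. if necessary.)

Numerically x_2/x_1 = 0.670232, so x_1* = 164/(11.2 + 37.2·0.670232) = 4.5388.

x_1* = 4.5388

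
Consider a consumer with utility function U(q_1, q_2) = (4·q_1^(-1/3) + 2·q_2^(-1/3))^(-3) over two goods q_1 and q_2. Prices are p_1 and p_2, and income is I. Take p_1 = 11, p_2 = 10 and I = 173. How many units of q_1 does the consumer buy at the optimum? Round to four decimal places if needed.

q_1* = 9.9502

From the CES first-order condition, 2·(q_2/q_1)^(4/3) = p_1/p_2.
Solve for the ratio: q_2/q_1 = [(1/2)·p_1/p_2]^(0.75).
Substitute q_2 = (q_2/q_1)·q_1 into the budget: q_1* = I/(p_1 + p_2·(q_2/q_1)).
Numerically q_2/q_1 = 0.638663, so q_1* = 173/(11 + 10·0.638663) = 9.9502.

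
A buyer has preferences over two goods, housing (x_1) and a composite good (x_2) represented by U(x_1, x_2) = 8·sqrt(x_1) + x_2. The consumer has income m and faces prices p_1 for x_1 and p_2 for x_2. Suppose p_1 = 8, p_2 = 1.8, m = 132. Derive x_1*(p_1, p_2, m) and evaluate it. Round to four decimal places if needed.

x_1* = 0.81

Set MRS = p_1/p_2: 4·x_1^(−1/2) = p_1/p_2.
Thus x_1* = (4·p_2/p_1)² — independent of m — with the rest of income spent on x_2.
Plugging in: x_1* = (4·1.8/8)² = 0.81.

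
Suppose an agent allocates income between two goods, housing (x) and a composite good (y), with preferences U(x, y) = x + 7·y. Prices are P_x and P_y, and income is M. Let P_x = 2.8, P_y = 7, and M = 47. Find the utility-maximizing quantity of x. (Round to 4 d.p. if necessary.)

x* = 0

Perfect substitutes: compare marginal utility per dollar. 1/P_x vs 7/P_y → 0.3571 vs 1.
y gives more utility per dollar, so spend all income on y: y* = M/P_y, x* = 0.
Numerically: x* = 0, y* = 6.7143.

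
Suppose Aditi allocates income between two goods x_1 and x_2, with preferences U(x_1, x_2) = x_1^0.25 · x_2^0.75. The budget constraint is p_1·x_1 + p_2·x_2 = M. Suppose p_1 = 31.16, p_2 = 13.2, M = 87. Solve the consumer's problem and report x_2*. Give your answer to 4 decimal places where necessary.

x_2* = 4.9432

MU_x_1/MU_x_2 = (0.25·x_2)/(0.75·x_1); tangency sets this equal to p_1/p_2.
Rearranging, p_2·x_2 = 3·p_1·x_1. Substituting into the budget gives p_1·x_1·(1 + 3) = M.
Demand: x_1*(p_1,p_2,M) = 0.25·M/p_1 and x_2* = 0.75·M/p_2.
At p_1=31.16, p_2=13.2, M=87: x_2* = 0.75·87/13.2 = 4.9432.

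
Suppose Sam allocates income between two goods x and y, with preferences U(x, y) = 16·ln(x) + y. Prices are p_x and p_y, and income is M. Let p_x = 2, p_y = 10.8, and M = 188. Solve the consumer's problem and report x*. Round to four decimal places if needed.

x* = 86.4

MU_x = 16/x, MU_y = 1. Tangency: 16/x = p_x/p_y.
So x*(p_x,p_y) = 16·p_y/p_x, independent of income; and y* = (M − 16·p_y)/p_y.
At the given prices: x* = 16·10.8/2 = 86.4.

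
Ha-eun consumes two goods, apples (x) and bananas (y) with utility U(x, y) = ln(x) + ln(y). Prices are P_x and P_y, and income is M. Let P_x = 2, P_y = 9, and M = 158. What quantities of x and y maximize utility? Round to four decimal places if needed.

x* = 39.5, y* = 8.7778

Tangency: MRS = y/x = P_x/P_y.
Rearranging, P_y·y = P_x·x. Substituting into the budget gives P_x·x·(1 + 1) = M.
Demand: x*(P_x,P_y,M) = 0.5·M/P_x and y* = 0.5·M/P_y.
At P_x=2, P_y=9, M=158: x* = 0.5·158/2 = 39.5, y* = 8.7778.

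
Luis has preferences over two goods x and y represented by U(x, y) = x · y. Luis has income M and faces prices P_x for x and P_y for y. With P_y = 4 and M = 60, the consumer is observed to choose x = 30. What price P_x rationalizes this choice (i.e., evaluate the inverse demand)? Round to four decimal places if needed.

P_x = 1

MU_x/MU_y = (y)/(x); tangency sets this equal to P_x/P_y.
So P_y·y = P_x·x; combined with the budget, a share 0.5 of income goes to x.
Demand: x*(P_x,P_y,M) = 0.5·M/P_x and y* = 0.5·M/P_y.
Set x* = 30 in the demand function and solve for P_x: P_x = 1.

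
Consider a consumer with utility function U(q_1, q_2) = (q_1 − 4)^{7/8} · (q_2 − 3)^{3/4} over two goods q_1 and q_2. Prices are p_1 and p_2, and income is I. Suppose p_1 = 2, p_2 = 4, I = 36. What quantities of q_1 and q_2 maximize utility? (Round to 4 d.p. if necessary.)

q_1* = 8.3077, q_2* = 4.8462

Let q_1' = q_1−4, q_2' = q_2−3. MRS = (7/6)·q_2'/q_1' = p_1/p_2.
After buying the subsistence bundle (4, 3), a share 7/13 of the remaining income goes to q_1: q_1* = 4 + 7/13·(I − 4p_1 − 3p_2)/p_1.
Discretionary income = 36 − 4·2 − 3·4 = 16; q_1* = 4 + 7/13·16/2 = 8.3077; q_2* = 3 + 6/13·16/4 = 4.8462.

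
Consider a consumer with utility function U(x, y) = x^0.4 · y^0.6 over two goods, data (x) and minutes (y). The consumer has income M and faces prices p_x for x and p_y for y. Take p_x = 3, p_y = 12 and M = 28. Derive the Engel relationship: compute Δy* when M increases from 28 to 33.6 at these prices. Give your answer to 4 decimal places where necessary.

The MRS is (2/3)·y/x. Set MRS = p_x/p_y.
So 0.4·p_y·y = 0.6·p_x·x; combined with the budget, a share 0.4 of income goes to x.
Demand: x*(p_x,p_y,M) = 0.4·M/p_x and y* = 0.6·M/p_y.
At p_x=3, p_y=12, M=28: y* = 0.6·28/12 = 1.4.
At M' = 33.6: y* = 1.68. Change: 1.68 − 1.4 = 0.28.

Δy* = 0.28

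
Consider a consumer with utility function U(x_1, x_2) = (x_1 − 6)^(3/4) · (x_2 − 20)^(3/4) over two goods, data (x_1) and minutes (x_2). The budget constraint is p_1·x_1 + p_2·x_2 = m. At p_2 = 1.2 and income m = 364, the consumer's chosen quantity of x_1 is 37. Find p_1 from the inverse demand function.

Let x_1' = x_1−6, x_2' = x_2−20. MRS = x_2'/x_1' = p_1/p_2.
Substituting into the budget: x_1* = 6 + 0.5·(m − 6·p_1 − 20·p_2)/p_1, and x_2* = 20 + 0.5·(…)/p_2.
Set x_1* = 37 in the demand function and solve for p_1: p_1 = 5.

p_1 = 5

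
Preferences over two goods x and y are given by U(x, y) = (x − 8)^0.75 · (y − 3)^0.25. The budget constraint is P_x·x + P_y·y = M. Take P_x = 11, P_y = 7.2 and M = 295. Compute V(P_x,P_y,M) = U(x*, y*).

This is Cobb-Douglas in (x−8, y−3): tangency gives 0.75·P_y·(y−3) = 0.25·P_x·(x−8).
Substituting into the budget: x* = 8 + 0.75·(M − 8·P_x − 3·P_y)/P_x, and y* = 3 + 0.25·(…)/P_y.
Discretionary income = 295 − 8·11 − 3·7.2 = 185.4; x* = 8 + 0.75·185.4/11 = 20.6409; y* = 3 + 0.25·185.4/7.2 = 9.4375.
Utility at the optimum: U(20.6409, 9.4375) = 10.6786.

V = 10.6786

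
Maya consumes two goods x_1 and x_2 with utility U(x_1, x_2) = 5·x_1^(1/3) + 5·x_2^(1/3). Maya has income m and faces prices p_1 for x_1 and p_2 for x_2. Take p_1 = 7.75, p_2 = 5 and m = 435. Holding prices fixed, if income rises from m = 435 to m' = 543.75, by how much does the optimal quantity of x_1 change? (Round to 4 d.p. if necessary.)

MU_x_1 ∝ 5·x_1^(-2/3), MU_x_2 ∝ 5·x_2^(-2/3), so MRS = (x_2/x_1)^(2/3) = p_1/p_2.
Solve for the ratio: x_2/x_1 = [p_1/p_2]^(1.5).
With the ratio pinned down, the budget gives x_1* = m/(p_1 + p_2·(x_2/x_1)) and x_2* = (x_2/x_1)·x_1*.
Numerically x_2/x_1 = 1.929734, so x_1* = 435/(7.75 + 5·1.929734) = 25.0019.
At m' = 543.75: x_1* = 31.2524. Change: 31.2524 − 25.0019 = 6.2505.

Δx_1* = 6.2505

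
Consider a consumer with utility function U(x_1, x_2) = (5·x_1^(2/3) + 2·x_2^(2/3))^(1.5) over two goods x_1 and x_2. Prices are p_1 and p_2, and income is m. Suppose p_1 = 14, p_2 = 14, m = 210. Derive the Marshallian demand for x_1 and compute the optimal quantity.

MU_x_1 ∝ 5·x_1^(-1/3), MU_x_2 ∝ 2·x_2^(-1/3), so MRS = (5/2)·(x_2/x_1)^(1/3) = p_1/p_2.
Solve for the ratio: x_2/x_1 = [(2/5)·p_1/p_2]^(3).
With the ratio pinned down, the budget gives x_1* = m/(p_1 + p_2·(x_2/x_1)) and x_2* = (x_2/x_1)·x_1*.
Numerically x_2/x_1 = 0.064, so x_1* = 210/(14 + 14·0.064) = 14.0977.

x_1* = 14.0977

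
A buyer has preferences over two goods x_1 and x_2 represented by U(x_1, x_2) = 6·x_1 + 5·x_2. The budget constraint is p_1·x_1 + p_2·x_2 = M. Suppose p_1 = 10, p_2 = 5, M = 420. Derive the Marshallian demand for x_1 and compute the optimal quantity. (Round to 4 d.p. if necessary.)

x_2 gives more utility per dollar, so spend all income on x_2: x_2* = M/p_2, x_1* = 0.
Numerically: x_1* = 0, x_2* = 84.

x_1* = 0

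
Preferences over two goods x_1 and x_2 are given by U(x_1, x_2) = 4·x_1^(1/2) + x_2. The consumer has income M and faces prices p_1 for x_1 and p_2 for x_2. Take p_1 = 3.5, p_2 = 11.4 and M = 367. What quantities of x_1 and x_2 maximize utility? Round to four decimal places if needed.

Utility is quasi-linear in x_2; the FOC for x_1 is 2/√x_1 = p_1/p_2.
Thus x_1* = (2·p_2/p_1)² — independent of M — with the rest of income spent on x_2.
Plugging in: x_1* = (2·11.4/3.5)² = 42.4359, x_2* = 19.1644.

x_1* = 42.4359, x_2* = 19.1644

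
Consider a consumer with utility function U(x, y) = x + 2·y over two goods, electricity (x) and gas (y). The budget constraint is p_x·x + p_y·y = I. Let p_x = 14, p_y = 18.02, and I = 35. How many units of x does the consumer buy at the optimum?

x* = 0

Perfect substitutes: compare marginal utility per dollar. 1/p_x vs 2/p_y → 0.0714 vs 0.111.
y gives more utility per dollar, so spend all income on y: y* = I/p_y, x* = 0.
Numerically: x* = 0, y* = 1.9423.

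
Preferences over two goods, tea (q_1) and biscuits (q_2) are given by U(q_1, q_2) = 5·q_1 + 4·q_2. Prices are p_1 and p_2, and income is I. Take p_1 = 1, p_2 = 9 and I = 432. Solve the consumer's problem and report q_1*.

q_1* = 432

q_1 gives more utility per dollar, so spend all income on q_1: q_1* = I/p_1, q_2* = 0.
Numerically: q_1* = 432, q_2* = 0.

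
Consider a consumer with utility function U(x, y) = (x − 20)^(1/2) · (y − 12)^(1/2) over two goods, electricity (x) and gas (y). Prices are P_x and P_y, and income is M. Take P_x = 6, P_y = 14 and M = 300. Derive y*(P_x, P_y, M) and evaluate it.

y* = 12.4286

Discretionary income = 300 − 20·6 − 12·14 = 12; y* = 12 + 0.5·12/14 = 12.4286.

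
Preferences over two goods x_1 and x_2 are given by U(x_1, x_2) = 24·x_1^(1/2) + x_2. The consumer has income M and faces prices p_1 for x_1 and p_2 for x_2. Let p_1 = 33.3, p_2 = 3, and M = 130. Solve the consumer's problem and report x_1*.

x_1* = 1.1687

Plugging in: x_1* = (12·3/33.3)² = 1.1687.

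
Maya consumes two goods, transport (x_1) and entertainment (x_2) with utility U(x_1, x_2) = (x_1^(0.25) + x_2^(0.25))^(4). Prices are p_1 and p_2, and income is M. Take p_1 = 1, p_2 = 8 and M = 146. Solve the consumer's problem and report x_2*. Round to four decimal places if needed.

MU_x_1 ∝ x_1^(-0.75), MU_x_2 ∝ x_2^(-0.75), so MRS = (x_2/x_1)^(0.75) = p_1/p_2.
Hence x_2/x_1 = (p_1/p_2)^(1/(0.75)), i.e. raised to the 4/3 power.
Substitute x_2 = (x_2/x_1)·x_1 into the budget: x_1* = M/(p_1 + p_2·(x_2/x_1)).
Numerically x_2/x_1 = 0.0625, so x_1* = 146/(1 + 8·0.0625) = 97.3333 and x_2* = 0.0625·97.3333 = 6.0833.

x_2* = 6.0833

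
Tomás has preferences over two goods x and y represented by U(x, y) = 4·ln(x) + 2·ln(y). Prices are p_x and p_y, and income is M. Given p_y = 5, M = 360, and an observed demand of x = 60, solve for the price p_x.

MU_x/MU_y = (4·y)/(2·x); tangency sets this equal to p_x/p_y.
So 4·p_y·y = 2·p_x·x; combined with the budget, a share 2/3 of income goes to x.
Demand: x*(p_x,p_y,M) = 2/3·M/p_x and y* = 1/3·M/p_y.
Set x* = 60 in the demand function and solve for p_x: p_x = 4.

p_x = 4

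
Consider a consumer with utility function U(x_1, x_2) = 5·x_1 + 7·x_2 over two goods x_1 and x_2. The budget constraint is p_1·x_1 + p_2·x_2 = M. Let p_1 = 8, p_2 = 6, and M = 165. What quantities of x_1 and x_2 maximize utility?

Perfect substitutes: compare marginal utility per dollar. 5/p_1 vs 7/p_2 → 0.625 vs 1.1667.
x_2 gives more utility per dollar, so spend all income on x_2: x_2* = M/p_2, x_1* = 0.
Numerically: x_1* = 0, x_2* = 27.5.

x_1* = 0, x_2* = 27.5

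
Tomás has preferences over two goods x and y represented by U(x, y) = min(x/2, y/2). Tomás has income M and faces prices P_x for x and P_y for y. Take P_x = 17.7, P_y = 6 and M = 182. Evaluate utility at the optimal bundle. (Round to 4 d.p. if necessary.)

With perfect complements, no substitution: consume in ratio x:y = 2:2.
Budget: P_x·x + P_y·x = M, so (2·P_x + 2·P_y)·x = 2·M.
Demand: x*(P_x,P_y,M) = 2·M/(2·P_x + 2·P_y), y* = 2·M/(2·P_x + 2·P_y).
Here 2·17.7 + 2·6 = 47.4, giving x* = 7.6793 and y* = 7.6793.
Utility at the optimum: U(7.6793, 7.6793) = 3.8397.

V = 3.8397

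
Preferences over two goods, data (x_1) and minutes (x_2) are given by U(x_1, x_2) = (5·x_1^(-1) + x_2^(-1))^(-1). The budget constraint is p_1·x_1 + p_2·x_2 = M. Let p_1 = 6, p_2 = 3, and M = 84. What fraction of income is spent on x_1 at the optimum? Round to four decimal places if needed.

MU_x_1 ∝ 5·x_1^(-2), MU_x_2 ∝ x_2^(-2), so MRS = 5·(x_2/x_1)^(2) = p_1/p_2.
Hence x_2/x_1 = ((1/5)·p_1/p_2)^(1/(2)), i.e. raised to the 0.5 power.
Substitute x_2 = (x_2/x_1)·x_1 into the budget: x_1* = M/(p_1 + p_2·(x_2/x_1)).
Numerically x_2/x_1 = 0.632456, so x_1* = 84/(6 + 3·0.632456) = 10.6365 and x_2* = 0.632456·10.6365 = 6.7271.
Expenditure on x_1: 6·10.6365 = 63.8187; share = 0.7597.

share on x_1 = 0.7597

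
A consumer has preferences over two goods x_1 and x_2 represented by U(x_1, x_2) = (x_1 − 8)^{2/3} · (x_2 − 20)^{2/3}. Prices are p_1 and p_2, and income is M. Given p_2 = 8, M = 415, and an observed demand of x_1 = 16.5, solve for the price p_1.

p_1 = 10.2

This is Cobb-Douglas in (x_1−8, x_2−20): tangency gives 2/3·p_2·(x_2−20) = 2/3·p_1·(x_1−8).
Substituting into the budget: x_1* = 8 + 0.5·(M − 8·p_1 − 20·p_2)/p_1, and x_2* = 20 + 0.5·(…)/p_2.
Set x_1* = 16.5 in the demand function and solve for p_1: p_1 = 10.2.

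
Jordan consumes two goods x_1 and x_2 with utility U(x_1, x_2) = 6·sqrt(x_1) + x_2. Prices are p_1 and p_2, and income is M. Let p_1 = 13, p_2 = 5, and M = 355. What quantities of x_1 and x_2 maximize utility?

x_1* = 1.3314, x_2* = 67.5385

Utility is quasi-linear in x_2; the FOC for x_1 is 3/√x_1 = p_1/p_2.
Solve: √x_1 = 3·p_2/p_1, so x_1*(p_1,p_2) = (3·p_2/p_1)², and x_2* = (M − p_1·x_1*)/p_2.
Plugging in: x_1* = (3·5/13)² = 1.3314, x_2* = 67.5385.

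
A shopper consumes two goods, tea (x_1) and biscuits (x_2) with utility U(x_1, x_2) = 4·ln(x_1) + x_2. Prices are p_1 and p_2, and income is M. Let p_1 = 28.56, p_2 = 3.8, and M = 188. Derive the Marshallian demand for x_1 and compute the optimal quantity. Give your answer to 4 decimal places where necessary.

So x_1*(p_1,p_2) = 4·p_2/p_1, independent of income; and x_2* = (M − 4·p_2)/p_2.
At the given prices: x_1* = 4·3.8/28.56 = 0.5322.

x_1* = 0.5322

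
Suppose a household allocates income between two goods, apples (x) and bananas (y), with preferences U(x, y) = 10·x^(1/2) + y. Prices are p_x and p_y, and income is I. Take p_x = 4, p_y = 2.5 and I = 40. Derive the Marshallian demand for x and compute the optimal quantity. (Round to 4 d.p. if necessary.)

x* = 9.7656

Set MRS = p_x/p_y: 5·x^(−1/2) = p_x/p_y.
Thus x* = (5·p_y/p_x)² — independent of I — with the rest of income spent on y.
Plugging in: x* = (5·2.5/4)² = 9.7656.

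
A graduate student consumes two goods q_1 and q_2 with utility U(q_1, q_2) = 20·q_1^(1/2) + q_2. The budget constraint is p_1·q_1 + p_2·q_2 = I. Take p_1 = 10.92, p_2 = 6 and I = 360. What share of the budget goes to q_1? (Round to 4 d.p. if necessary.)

share on q_1 = 0.9158

Utility is quasi-linear in q_2; the FOC for q_1 is 10/√q_1 = p_1/p_2.
Solve: √q_1 = 10·p_2/p_1, so q_1*(p_1,p_2) = (10·p_2/p_1)², and q_2* = (I − p_1·q_1*)/p_2.
Plugging in: q_1* = (10·6/10.92)² = 30.1896, q_2* = 5.0549.
Expenditure on q_1: 10.92·30.1896 = 329.6703; share = 0.9158.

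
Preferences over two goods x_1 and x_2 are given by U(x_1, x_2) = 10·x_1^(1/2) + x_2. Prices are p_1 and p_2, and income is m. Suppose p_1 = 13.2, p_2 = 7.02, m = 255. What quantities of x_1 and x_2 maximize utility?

MU_x_1 = 5/√x_1, MU_x_2 = 1. Tangency: 5/√x_1 = p_1/p_2.
Solve: √x_1 = 5·p_2/p_1, so x_1*(p_1,p_2) = (5·p_2/p_1)², and x_2* = (m − p_1·x_1*)/p_2.
Plugging in: x_1* = (5·7.02/13.2)² = 7.0708, x_2* = 23.0293.

x_1* = 7.0708, x_2* = 23.0293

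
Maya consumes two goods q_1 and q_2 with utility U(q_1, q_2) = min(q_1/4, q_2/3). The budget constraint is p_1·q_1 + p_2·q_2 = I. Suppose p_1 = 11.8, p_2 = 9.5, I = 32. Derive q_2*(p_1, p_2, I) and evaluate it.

q_2* = 1.2682

Leontief preferences: the optimum is at the kink where q_1/4 = q_2/3, i.e. q_2 = (3/4)·q_1.
Budget: p_1·q_1 + p_2·(3/4)·q_1 = I, so (4·p_1 + 3·p_2)·q_1 = 4·I.
Demand: q_1*(p_1,p_2,I) = 4·I/(4·p_1 + 3·p_2), q_2* = 3·I/(4·p_1 + 3·p_2).
Here 4·11.8 + 3·9.5 = 75.7, giving q_2* = 1.2682.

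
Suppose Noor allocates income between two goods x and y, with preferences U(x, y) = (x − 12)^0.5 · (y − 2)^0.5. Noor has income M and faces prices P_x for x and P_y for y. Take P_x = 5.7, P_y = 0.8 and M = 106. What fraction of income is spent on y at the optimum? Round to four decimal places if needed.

Let x' = x−12, y' = y−2. MRS = y'/x' = P_x/P_y.
After buying the subsistence bundle (12, 2), a share 0.5 of the remaining income goes to x: x* = 12 + 0.5·(M − 12P_x − 2P_y)/P_x.
Discretionary income = 106 − 12·5.7 − 2·0.8 = 36; x* = 12 + 0.5·36/5.7 = 15.1579; y* = 2 + 0.5·36/0.8 = 24.5.
Expenditure on y: 0.8·24.5 = 19.6; share = 0.1849.

share on y = 0.1849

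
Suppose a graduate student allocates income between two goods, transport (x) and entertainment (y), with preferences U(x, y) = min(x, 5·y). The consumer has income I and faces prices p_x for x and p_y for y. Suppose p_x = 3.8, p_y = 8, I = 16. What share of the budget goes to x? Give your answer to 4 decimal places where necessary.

share on x = 0.7037

Demand: x*(p_x,p_y,I) = 5·I/(5·p_x + p_y), y* = I/(5·p_x + p_y).
Here 5·3.8 + 8 = 27, giving x* = 2.963 and y* = 0.5926.
Expenditure on x: 3.8·2.963 = 11.2593; share = 0.7037.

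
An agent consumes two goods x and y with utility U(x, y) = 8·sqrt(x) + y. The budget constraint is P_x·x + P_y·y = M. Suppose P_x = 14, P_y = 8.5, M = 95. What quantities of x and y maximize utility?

x* = 5.898, y* = 1.4622

Utility is quasi-linear in y; the FOC for x is 4/√x = P_x/P_y.
Solve: √x = 4·P_y/P_x, so x*(P_x,P_y) = (4·P_y/P_x)², and y* = (M − P_x·x*)/P_y.
Plugging in: x* = (4·8.5/14)² = 5.898, y* = 1.4622.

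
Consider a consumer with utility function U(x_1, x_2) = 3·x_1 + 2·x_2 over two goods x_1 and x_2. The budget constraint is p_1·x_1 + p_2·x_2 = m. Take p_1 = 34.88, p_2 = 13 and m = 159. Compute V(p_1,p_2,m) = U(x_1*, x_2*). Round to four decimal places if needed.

Perfect substitutes: compare marginal utility per dollar. 3/p_1 vs 2/p_2 → 0.086 vs 0.1538.
x_2 gives more utility per dollar, so spend all income on x_2: x_2* = m/p_2, x_1* = 0.
Numerically: x_1* = 0, x_2* = 12.2308.
Utility at the optimum: U(0, 12.2308) = 24.4615.

V = 24.4615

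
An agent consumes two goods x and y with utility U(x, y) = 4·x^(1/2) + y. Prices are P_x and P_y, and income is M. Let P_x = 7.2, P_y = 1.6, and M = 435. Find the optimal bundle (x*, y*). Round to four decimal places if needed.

Set MRS = P_x/P_y: 2·x^(−1/2) = P_x/P_y.
Thus x* = (2·P_y/P_x)² — independent of M — with the rest of income spent on y.
Plugging in: x* = (2·1.6/7.2)² = 0.1975, y* = 270.9861.

x* = 0.1975, y* = 270.9861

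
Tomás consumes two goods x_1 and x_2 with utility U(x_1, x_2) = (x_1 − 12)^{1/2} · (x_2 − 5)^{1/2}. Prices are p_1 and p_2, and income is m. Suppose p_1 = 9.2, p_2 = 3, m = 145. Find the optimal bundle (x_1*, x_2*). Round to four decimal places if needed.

Let x_1' = x_1−12, x_2' = x_2−5. MRS = x_2'/x_1' = p_1/p_2.
After buying the subsistence bundle (12, 5), a share 0.5 of the remaining income goes to x_1: x_1* = 12 + 0.5·(m − 12p_1 − 5p_2)/p_1.
Discretionary income = 145 − 12·9.2 − 5·3 = 19.6; x_1* = 12 + 0.5·19.6/9.2 = 13.0652; x_2* = 5 + 0.5·19.6/3 = 8.2667.

x_1* = 13.0652, x_2* = 8.2667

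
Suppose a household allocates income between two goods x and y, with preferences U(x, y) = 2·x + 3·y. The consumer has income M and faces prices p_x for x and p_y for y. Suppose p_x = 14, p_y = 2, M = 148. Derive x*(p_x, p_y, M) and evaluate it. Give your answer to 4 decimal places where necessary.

Linear utility — the consumer picks whichever good has higher MU/price: 2/14 = 0.1429 vs 3/2 = 1.5.
y gives more utility per dollar, so spend all income on y: y* = M/p_y, x* = 0.
Numerically: x* = 0, y* = 74.

x* = 0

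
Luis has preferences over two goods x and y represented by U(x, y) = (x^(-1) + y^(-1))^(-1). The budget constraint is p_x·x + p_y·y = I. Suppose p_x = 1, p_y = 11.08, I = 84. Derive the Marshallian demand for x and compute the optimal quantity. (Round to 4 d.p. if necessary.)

x* = 19.4055

From the CES first-order condition, (y/x)^(2) = p_x/p_y.
Hence y/x = (p_x/p_y)^(1/(2)), i.e. raised to the 0.5 power.
With the ratio pinned down, the budget gives x* = I/(p_x + p_y·(y/x)) and y* = (y/x)·x*.
Numerically y/x = 0.300421, so x* = 84/(1 + 11.08·0.300421) = 19.4055.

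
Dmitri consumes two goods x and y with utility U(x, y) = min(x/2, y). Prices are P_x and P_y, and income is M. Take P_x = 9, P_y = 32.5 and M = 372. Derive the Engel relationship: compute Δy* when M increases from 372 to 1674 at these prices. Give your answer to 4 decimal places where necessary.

With perfect complements, no substitution: consume in ratio x:y = 2:1.
Budget: P_x·x + P_y·(1/2)·x = M, so (2·P_x + P_y)·x = 2·M.
Demand: x*(P_x,P_y,M) = 2·M/(2·P_x + P_y), y* = M/(2·P_x + P_y).
Here 2·9 + 32.5 = 50.5, giving y* = 7.3663.
At M' = 1674: y* = 33.1485. Change: 33.1485 − 7.3663 = 25.7822.

Δy* = 25.7822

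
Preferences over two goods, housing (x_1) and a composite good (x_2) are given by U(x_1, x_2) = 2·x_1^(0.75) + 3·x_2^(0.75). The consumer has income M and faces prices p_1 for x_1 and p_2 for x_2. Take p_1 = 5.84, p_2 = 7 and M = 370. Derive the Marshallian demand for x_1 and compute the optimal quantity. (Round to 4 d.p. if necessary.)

From the CES first-order condition, (2/3)·(x_2/x_1)^(0.25) = p_1/p_2.
Solve for the ratio: x_2/x_1 = [(3/2)·p_1/p_2]^(4).
Substitute x_2 = (x_2/x_1)·x_1 into the budget: x_1* = M/(p_1 + p_2·(x_2/x_1)).
Numerically x_2/x_1 = 2.452586, so x_1* = 370/(5.84 + 7·2.452586) = 16.0813.

x_1* = 16.0813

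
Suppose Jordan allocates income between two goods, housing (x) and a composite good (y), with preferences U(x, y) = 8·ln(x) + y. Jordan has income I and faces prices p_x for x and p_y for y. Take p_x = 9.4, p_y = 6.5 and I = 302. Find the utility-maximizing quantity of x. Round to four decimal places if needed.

Set MRS = p_x/p_y: (8/x)/1 = p_x/p_y.
So x*(p_x,p_y) = 8·p_y/p_x, independent of income; and y* = (I − 8·p_y)/p_y.
At the given prices: x* = 8·6.5/9.4 = 5.5319.

x* = 5.5319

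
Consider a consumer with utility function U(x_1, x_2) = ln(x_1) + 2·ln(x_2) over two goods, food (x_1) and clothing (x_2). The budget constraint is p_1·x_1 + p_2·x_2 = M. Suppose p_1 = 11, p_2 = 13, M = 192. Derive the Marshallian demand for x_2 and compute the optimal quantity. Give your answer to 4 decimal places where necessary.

x_2* = 9.8462

Demand: x_1*(p_1,p_2,M) = 1/3·M/p_1 and x_2* = 2/3·M/p_2.
At p_1=11, p_2=13, M=192: x_2* = 2/3·192/13 = 9.8462.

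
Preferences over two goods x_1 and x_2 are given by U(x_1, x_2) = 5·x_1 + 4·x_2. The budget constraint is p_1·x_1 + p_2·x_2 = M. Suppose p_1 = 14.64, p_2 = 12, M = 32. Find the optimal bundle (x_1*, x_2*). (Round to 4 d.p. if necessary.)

x_1* = 2.1858, x_2* = 0

x_1 gives more utility per dollar, so spend all income on x_1: x_1* = M/p_1, x_2* = 0.
Numerically: x_1* = 2.1858, x_2* = 0.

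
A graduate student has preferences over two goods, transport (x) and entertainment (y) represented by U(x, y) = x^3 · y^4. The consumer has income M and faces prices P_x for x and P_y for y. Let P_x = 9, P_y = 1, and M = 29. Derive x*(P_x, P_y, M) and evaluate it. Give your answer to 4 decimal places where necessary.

x* = 1.381

Demand: x*(P_x,P_y,M) = 3/7·M/P_x and y* = 4/7·M/P_y.
At P_x=9, P_y=1, M=29: x* = 3/7·29/9 = 1.381.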